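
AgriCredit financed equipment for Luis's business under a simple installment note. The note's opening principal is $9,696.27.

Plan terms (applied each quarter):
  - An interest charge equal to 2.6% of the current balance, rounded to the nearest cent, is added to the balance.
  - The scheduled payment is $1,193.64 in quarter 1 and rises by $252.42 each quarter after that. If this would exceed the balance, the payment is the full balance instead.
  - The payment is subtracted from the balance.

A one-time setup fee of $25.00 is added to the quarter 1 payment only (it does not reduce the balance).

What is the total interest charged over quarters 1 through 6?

# | Opening | Interest | Payment | Fee | End bal
1 | $9,696.27 | $252.10 | $1,193.64 | $25.00 | $8,754.73
2 | $8,754.73 | $227.62 | $1,446.06 | — | $7,536.29
3 | $7,536.29 | $195.94 | $1,698.48 | — | $6,033.75
4 | $6,033.75 | $156.88 | $1,950.90 | — | $4,239.73
5 | $4,239.73 | $110.23 | $2,203.32 | — | $2,146.64
6 | $2,146.64 | $55.81 | $2,202.45 | — | $0.00
Total interest: $252.10 + $227.62 + $195.94 + $156.88 + $110.23 + $55.81 = $998.58

$998.58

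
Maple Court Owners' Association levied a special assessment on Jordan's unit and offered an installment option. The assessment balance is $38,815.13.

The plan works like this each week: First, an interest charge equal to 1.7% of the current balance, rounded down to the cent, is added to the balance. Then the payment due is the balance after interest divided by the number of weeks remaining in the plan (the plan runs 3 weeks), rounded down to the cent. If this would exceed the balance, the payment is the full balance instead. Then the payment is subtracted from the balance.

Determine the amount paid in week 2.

Week 1: opening $38,815.13; interest $659.85 → $39,474.98; payment $13,158.32; balance $26,316.66
Week 2: opening $26,316.66; interest $447.38 → $26,764.04; payment $13,382.02; balance $13,382.02

$13,382.02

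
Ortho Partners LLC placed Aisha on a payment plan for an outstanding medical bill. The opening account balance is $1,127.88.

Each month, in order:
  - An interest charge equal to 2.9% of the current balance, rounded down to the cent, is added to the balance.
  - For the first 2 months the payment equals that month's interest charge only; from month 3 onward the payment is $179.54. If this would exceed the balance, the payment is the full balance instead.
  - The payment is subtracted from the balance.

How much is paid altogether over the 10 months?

Month 1: $1,127.88 +$32.70 interest = $1,160.58; pay $32.70 → $1,127.88
Month 2: $1,127.88 +$32.70 interest = $1,160.58; pay $32.70 → $1,127.88
Month 3: $1,127.88 +$32.70 interest = $1,160.58; pay $179.54 → $981.04
Month 4: $981.04 +$28.45 interest = $1,009.49; pay $179.54 → $829.95
Month 5: $829.95 +$24.06 interest = $854.01; pay $179.54 → $674.47
Month 6: $674.47 +$19.55 interest = $694.02; pay $179.54 → $514.48
Month 7: $514.48 +$14.91 interest = $529.39; pay $179.54 → $349.85
Month 8: $349.85 +$10.14 interest = $359.99; pay $179.54 → $180.45
Month 9: $180.45 +$5.23 interest = $185.68; pay $179.54 → $6.14
Month 10: $6.14 +$0.17 interest = $6.31; pay $6.31 → $0.00
Total paid: $1,328.49

$1,328.49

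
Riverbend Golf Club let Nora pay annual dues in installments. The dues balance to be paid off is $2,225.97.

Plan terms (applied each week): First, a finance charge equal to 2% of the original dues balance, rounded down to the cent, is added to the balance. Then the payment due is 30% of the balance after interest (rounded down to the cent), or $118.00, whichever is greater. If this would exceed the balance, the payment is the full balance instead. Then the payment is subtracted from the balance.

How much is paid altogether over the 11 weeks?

Week 1: $2,225.97 +$44.51 interest = $2,270.48; pay $681.14 → $1,589.34
Week 2: $1,589.34 +$44.51 interest = $1,633.85; pay $490.15 → $1,143.70
Week 3: $1,143.70 +$44.51 interest = $1,188.21; pay $356.46 → $831.75
Week 4: $831.75 +$44.51 interest = $876.26; pay $262.87 → $613.39
Week 5: $613.39 +$44.51 interest = $657.90; pay $197.37 → $460.53
Week 6: $460.53 +$44.51 interest = $505.04; pay $151.51 → $353.53
Week 7: $353.53 +$44.51 interest = $398.04; pay $119.41 → $278.63
Week 8: $278.63 +$44.51 interest = $323.14; pay $118.00 → $205.14
Week 9: $205.14 +$44.51 interest = $249.65; pay $118.00 → $131.65
Week 10: $131.65 +$44.51 interest = $176.16; pay $118.00 → $58.16
Week 11: $58.16 +$44.51 interest = $102.67; pay $102.67 → $0.00
Total paid: $2,715.58

$2,715.58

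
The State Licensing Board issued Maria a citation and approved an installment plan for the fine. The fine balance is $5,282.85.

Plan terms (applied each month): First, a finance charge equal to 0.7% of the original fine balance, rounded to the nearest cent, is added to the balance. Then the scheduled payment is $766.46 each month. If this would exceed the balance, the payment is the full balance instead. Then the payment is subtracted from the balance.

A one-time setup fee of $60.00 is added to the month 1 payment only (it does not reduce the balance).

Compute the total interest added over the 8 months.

Month 1: opening $5,282.85; interest $36.98 → $5,319.83; payment $766.46 (+ $60.00 fee); balance $4,553.37
Month 2: opening $4,553.37; interest $36.98 → $4,590.35; payment $766.46; balance $3,823.89
Month 3: opening $3,823.89; interest $36.98 → $3,860.87; payment $766.46; balance $3,094.41
Month 4: opening $3,094.41; interest $36.98 → $3,131.39; payment $766.46; balance $2,364.93
Month 5: opening $2,364.93; interest $36.98 → $2,401.91; payment $766.46; balance $1,635.45
Month 6: opening $1,635.45; interest $36.98 → $1,672.43; payment $766.46; balance $905.97
Month 7: opening $905.97; interest $36.98 → $942.95; payment $766.46; balance $176.49
Month 8: opening $176.49; interest $36.98 → $213.47; payment $213.47; balance $0.00
Total interest: $36.98 + $36.98 + $36.98 + $36.98 + $36.98 + $36.98 + $36.98 + $36.98 = $295.84

$295.84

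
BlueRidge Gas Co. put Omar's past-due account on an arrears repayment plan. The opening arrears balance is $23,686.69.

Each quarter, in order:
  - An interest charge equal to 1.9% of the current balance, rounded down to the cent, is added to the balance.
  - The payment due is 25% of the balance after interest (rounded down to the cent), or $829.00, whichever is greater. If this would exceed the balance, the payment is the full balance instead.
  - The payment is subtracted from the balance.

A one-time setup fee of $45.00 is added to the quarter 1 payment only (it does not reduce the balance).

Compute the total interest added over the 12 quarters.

$1,806.62

Quarter 1: opening $23,686.69; interest $450.04 → $24,136.73; payment $6,034.18 (+ $45.00 fee); balance $18,102.55
Quarter 2: opening $18,102.55; interest $343.94 → $18,446.49; payment $4,611.62; balance $13,834.87
Quarter 3: opening $13,834.87; interest $262.86 → $14,097.73; payment $3,524.43; balance $10,573.30
Quarter 4: opening $10,573.30; interest $200.89 → $10,774.19; payment $2,693.54; balance $8,080.65
Quarter 5: opening $8,080.65; interest $153.53 → $8,234.18; payment $2,058.54; balance $6,175.64
Quarter 6: opening $6,175.64; interest $117.33 → $6,292.97; payment $1,573.24; balance $4,719.73
Quarter 7: opening $4,719.73; interest $89.67 → $4,809.40; payment $1,202.35; balance $3,607.05
Quarter 8: opening $3,607.05; interest $68.53 → $3,675.58; payment $918.89; balance $2,756.69
Quarter 9: opening $2,756.69; interest $52.37 → $2,809.06; payment $829.00; balance $1,980.06
Quarter 10: opening $1,980.06; interest $37.62 → $2,017.68; payment $829.00; balance $1,188.68
Quarter 11: opening $1,188.68; interest $22.58 → $1,211.26; payment $829.00; balance $382.26
Quarter 12: opening $382.26; interest $7.26 → $389.52; payment $389.52; balance $0.00
Total interest: $450.04 + $343.94 + $262.86 + $200.89 + $153.53 + $117.33 + $89.67 + $68.53 + $52.37 + $37.62 + $22.58 + $7.26 = $1,806.62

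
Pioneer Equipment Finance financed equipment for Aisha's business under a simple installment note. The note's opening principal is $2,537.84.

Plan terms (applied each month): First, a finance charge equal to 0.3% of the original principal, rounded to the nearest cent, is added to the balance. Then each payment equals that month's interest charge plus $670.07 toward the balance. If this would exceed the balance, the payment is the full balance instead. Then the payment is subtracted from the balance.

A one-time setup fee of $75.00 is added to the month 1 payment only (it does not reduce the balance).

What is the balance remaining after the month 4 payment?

$0.00

# | Opening | Interest | Payment | Fee | End bal
1 | $2,537.84 | $7.61 | $677.68 | $75.00 | $1,867.77
2 | $1,867.77 | $7.61 | $677.68 | — | $1,197.70
3 | $1,197.70 | $7.61 | $677.68 | — | $527.63
4 | $527.63 | $7.61 | $535.24 | — | $0.00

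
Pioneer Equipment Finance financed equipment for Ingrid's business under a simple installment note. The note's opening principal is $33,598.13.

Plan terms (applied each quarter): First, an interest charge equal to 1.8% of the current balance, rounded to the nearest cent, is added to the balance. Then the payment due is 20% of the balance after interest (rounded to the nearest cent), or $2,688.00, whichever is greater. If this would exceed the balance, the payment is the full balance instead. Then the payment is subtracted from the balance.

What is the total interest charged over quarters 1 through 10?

# | Opening | Interest | Payment | End bal
1 | $33,598.13 | $604.77 | $6,840.58 | $27,362.32
2 | $27,362.32 | $492.52 | $5,570.97 | $22,283.87
3 | $22,283.87 | $401.11 | $4,537.00 | $18,147.98
4 | $18,147.98 | $326.66 | $3,694.93 | $14,779.71
5 | $14,779.71 | $266.03 | $3,009.15 | $12,036.59
6 | $12,036.59 | $216.66 | $2,688.00 | $9,565.25
7 | $9,565.25 | $172.17 | $2,688.00 | $7,049.42
8 | $7,049.42 | $126.89 | $2,688.00 | $4,488.31
9 | $4,488.31 | $80.79 | $2,688.00 | $1,881.10
10 | $1,881.10 | $33.86 | $1,914.96 | $0.00
Total interest: $604.77 + $492.52 + $401.11 + $326.66 + $266.03 + $216.66 + $172.17 + $126.89 + $80.79 + $33.86 = $2,721.46

$2,721.46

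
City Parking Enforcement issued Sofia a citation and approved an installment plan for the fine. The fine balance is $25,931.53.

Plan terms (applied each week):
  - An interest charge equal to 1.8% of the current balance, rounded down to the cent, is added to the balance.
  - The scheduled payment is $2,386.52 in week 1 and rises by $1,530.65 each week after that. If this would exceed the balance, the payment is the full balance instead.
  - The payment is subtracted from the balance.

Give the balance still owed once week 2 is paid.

# | Opening | Interest | Payment | End bal
1 | $25,931.53 | $466.76 | $2,386.52 | $24,011.77
2 | $24,011.77 | $432.21 | $3,917.17 | $20,526.81

$20,526.81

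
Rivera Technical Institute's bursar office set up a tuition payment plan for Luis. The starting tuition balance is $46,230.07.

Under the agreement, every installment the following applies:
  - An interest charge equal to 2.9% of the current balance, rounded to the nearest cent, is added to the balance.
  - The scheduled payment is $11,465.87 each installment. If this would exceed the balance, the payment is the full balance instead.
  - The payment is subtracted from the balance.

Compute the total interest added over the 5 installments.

Installment 1: $46,230.07 +$1,340.67 interest = $47,570.74; pay $11,465.87 → $36,104.87
Installment 2: $36,104.87 +$1,047.04 interest = $37,151.91; pay $11,465.87 → $25,686.04
Installment 3: $25,686.04 +$744.90 interest = $26,430.94; pay $11,465.87 → $14,965.07
Installment 4: $14,965.07 +$433.99 interest = $15,399.06; pay $11,465.87 → $3,933.19
Installment 5: $3,933.19 +$114.06 interest = $4,047.25; pay $4,047.25 → $0.00
Total interest: $1,340.67 + $1,047.04 + $744.90 + $433.99 + $114.06 = $3,680.66

$3,680.66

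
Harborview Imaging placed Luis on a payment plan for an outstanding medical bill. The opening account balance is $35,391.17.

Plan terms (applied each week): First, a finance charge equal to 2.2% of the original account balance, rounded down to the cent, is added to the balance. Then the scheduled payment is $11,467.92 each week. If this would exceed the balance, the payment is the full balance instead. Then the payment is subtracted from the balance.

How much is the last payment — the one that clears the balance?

$4,101.81

Week 1: $35,391.17 +$778.60 interest = $36,169.77; pay $11,467.92 → $24,701.85
Week 2: $24,701.85 +$778.60 interest = $25,480.45; pay $11,467.92 → $14,012.53
Week 3: $14,012.53 +$778.60 interest = $14,791.13; pay $11,467.92 → $3,323.21
Week 4: $3,323.21 +$778.60 interest = $4,101.81; pay $4,101.81 → $0.00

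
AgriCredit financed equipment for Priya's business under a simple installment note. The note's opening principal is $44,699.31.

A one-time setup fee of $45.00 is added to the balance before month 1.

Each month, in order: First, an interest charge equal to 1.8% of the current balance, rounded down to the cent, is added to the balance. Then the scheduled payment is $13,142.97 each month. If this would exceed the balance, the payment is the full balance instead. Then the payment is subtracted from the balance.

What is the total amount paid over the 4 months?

$46,617.36

# | Opening | Interest | Payment | End bal
1 | $44,744.31 | $805.39 | $13,142.97 | $32,406.73
2 | $32,406.73 | $583.32 | $13,142.97 | $19,847.08
3 | $19,847.08 | $357.24 | $13,142.97 | $7,061.35
4 | $7,061.35 | $127.10 | $7,188.45 | $0.00
Total paid: $46,617.36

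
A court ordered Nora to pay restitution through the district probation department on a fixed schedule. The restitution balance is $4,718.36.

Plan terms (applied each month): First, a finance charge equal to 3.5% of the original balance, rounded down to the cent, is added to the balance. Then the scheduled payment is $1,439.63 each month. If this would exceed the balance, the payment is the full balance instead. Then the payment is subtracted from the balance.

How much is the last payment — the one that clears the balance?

Month 1: opening $4,718.36; interest $165.14 → $4,883.50; payment $1,439.63; balance $3,443.87
Month 2: opening $3,443.87; interest $165.14 → $3,609.01; payment $1,439.63; balance $2,169.38
Month 3: opening $2,169.38; interest $165.14 → $2,334.52; payment $1,439.63; balance $894.89
Month 4: opening $894.89; interest $165.14 → $1,060.03; payment $1,060.03; balance $0.00

$1,060.03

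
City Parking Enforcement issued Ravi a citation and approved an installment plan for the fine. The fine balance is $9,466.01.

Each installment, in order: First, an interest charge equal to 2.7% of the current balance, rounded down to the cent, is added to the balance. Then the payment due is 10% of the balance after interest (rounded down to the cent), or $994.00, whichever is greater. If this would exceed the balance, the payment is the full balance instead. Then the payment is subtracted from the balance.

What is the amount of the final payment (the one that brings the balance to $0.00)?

$157.13

Installment 1: opening $9,466.01; interest $255.58 → $9,721.59; payment $994.00; balance $8,727.59
Installment 2: opening $8,727.59; interest $235.64 → $8,963.23; payment $994.00; balance $7,969.23
Installment 3: opening $7,969.23; interest $215.16 → $8,184.39; payment $994.00; balance $7,190.39
Installment 4: opening $7,190.39; interest $194.14 → $7,384.53; payment $994.00; balance $6,390.53
Installment 5: opening $6,390.53; interest $172.54 → $6,563.07; payment $994.00; balance $5,569.07
Installment 6: opening $5,569.07; interest $150.36 → $5,719.43; payment $994.00; balance $4,725.43
Installment 7: opening $4,725.43; interest $127.58 → $4,853.01; payment $994.00; balance $3,859.01
Installment 8: opening $3,859.01; interest $104.19 → $3,963.20; payment $994.00; balance $2,969.20
Installment 9: opening $2,969.20; interest $80.16 → $3,049.36; payment $994.00; balance $2,055.36
Installment 10: opening $2,055.36; interest $55.49 → $2,110.85; payment $994.00; balance $1,116.85
Installment 11: opening $1,116.85; interest $30.15 → $1,147.00; payment $994.00; balance $153.00
Installment 12: opening $153.00; interest $4.13 → $157.13; payment $157.13; balance $0.00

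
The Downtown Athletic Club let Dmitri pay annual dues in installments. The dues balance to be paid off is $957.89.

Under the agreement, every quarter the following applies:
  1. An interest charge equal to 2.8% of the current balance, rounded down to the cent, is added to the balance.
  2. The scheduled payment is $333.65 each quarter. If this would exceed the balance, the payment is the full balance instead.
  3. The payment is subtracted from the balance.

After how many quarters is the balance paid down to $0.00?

# | Opening | Interest | Payment | End bal
1 | $957.89 | $26.82 | $333.65 | $651.06
2 | $651.06 | $18.22 | $333.65 | $335.63
3 | $335.63 | $9.39 | $333.65 | $11.37
4 | $11.37 | $0.31 | $11.68 | $0.00
Balance reaches $0.00 in quarter 4.

4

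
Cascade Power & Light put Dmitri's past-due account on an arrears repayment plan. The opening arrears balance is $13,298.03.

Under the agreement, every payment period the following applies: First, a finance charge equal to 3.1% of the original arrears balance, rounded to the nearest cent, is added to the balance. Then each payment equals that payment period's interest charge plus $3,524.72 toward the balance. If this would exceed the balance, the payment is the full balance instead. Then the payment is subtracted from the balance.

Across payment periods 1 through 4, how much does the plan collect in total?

Payment period 1: opening $13,298.03; interest $412.24 → $13,710.27; payment $3,936.96; balance $9,773.31
Payment period 2: opening $9,773.31; interest $412.24 → $10,185.55; payment $3,936.96; balance $6,248.59
Payment period 3: opening $6,248.59; interest $412.24 → $6,660.83; payment $3,936.96; balance $2,723.87
Payment period 4: opening $2,723.87; interest $412.24 → $3,136.11; payment $3,136.11; balance $0.00
Total paid: $14,946.99

$14,946.99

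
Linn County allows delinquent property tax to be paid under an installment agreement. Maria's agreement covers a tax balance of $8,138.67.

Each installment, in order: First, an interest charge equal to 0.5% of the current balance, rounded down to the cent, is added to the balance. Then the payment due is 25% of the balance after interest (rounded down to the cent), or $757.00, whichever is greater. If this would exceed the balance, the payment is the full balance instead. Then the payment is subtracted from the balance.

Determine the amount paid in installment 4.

Installment 1: opening $8,138.67; interest $40.69 → $8,179.36; payment $2,044.84; balance $6,134.52
Installment 2: opening $6,134.52; interest $30.67 → $6,165.19; payment $1,541.29; balance $4,623.90
Installment 3: opening $4,623.90; interest $23.11 → $4,647.01; payment $1,161.75; balance $3,485.26
Installment 4: opening $3,485.26; interest $17.42 → $3,502.68; payment $875.67; balance $2,627.01

$875.67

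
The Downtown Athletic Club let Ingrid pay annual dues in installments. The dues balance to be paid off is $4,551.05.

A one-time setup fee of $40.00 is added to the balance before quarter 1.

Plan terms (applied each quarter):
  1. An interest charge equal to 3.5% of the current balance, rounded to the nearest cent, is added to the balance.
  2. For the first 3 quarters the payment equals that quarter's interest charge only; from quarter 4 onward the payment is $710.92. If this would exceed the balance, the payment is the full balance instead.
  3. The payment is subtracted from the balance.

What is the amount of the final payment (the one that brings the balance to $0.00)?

Quarter 1: opening $4,591.05; interest $160.69 → $4,751.74; payment $160.69; balance $4,591.05
Quarter 2: opening $4,591.05; interest $160.69 → $4,751.74; payment $160.69; balance $4,591.05
Quarter 3: opening $4,591.05; interest $160.69 → $4,751.74; payment $160.69; balance $4,591.05
Quarter 4: opening $4,591.05; interest $160.69 → $4,751.74; payment $710.92; balance $4,040.82
Quarter 5: opening $4,040.82; interest $141.43 → $4,182.25; payment $710.92; balance $3,471.33
Quarter 6: opening $3,471.33; interest $121.50 → $3,592.83; payment $710.92; balance $2,881.91
Quarter 7: opening $2,881.91; interest $100.87 → $2,982.78; payment $710.92; balance $2,271.86
Quarter 8: opening $2,271.86; interest $79.52 → $2,351.38; payment $710.92; balance $1,640.46
Quarter 9: opening $1,640.46; interest $57.42 → $1,697.88; payment $710.92; balance $986.96
Quarter 10: opening $986.96; interest $34.54 → $1,021.50; payment $710.92; balance $310.58
Quarter 11: opening $310.58; interest $10.87 → $321.45; payment $321.45; balance $0.00

$321.45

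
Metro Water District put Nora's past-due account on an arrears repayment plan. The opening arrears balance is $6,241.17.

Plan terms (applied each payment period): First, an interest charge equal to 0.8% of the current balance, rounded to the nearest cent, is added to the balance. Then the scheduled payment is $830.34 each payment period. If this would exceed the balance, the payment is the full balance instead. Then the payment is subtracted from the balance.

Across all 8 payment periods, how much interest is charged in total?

$221.79

Payment period 1: opening $6,241.17; interest $49.93 → $6,291.10; payment $830.34; balance $5,460.76
Payment period 2: opening $5,460.76; interest $43.69 → $5,504.45; payment $830.34; balance $4,674.11
Payment period 3: opening $4,674.11; interest $37.39 → $4,711.50; payment $830.34; balance $3,881.16
Payment period 4: opening $3,881.16; interest $31.05 → $3,912.21; payment $830.34; balance $3,081.87
Payment period 5: opening $3,081.87; interest $24.65 → $3,106.52; payment $830.34; balance $2,276.18
Payment period 6: opening $2,276.18; interest $18.21 → $2,294.39; payment $830.34; balance $1,464.05
Payment period 7: opening $1,464.05; interest $11.71 → $1,475.76; payment $830.34; balance $645.42
Payment period 8: opening $645.42; interest $5.16 → $650.58; payment $650.58; balance $0.00
Total interest: $49.93 + $43.69 + $37.39 + $31.05 + $24.65 + $18.21 + $11.71 + $5.16 = $221.79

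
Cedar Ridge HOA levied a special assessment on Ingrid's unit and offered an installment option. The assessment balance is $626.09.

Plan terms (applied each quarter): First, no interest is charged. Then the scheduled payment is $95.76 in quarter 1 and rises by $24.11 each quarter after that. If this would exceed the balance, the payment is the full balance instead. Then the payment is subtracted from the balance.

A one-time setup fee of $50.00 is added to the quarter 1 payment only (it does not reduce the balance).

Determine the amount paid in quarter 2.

Quarter 1: $626.09 − $95.76 (+ $50.00 fee) → $530.33
Quarter 2: $530.33 − $119.87 → $410.46

$119.87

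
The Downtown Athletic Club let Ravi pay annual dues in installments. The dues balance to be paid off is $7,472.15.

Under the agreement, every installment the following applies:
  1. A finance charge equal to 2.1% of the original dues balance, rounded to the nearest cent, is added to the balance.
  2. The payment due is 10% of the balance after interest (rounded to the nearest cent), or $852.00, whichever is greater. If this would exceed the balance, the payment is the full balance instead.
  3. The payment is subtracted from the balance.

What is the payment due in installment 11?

# | Opening | Interest | Payment | End bal
1 | $7,472.15 | $156.92 | $852.00 | $6,777.07
2 | $6,777.07 | $156.92 | $852.00 | $6,081.99
3 | $6,081.99 | $156.92 | $852.00 | $5,386.91
4 | $5,386.91 | $156.92 | $852.00 | $4,691.83
5 | $4,691.83 | $156.92 | $852.00 | $3,996.75
6 | $3,996.75 | $156.92 | $852.00 | $3,301.67
7 | $3,301.67 | $156.92 | $852.00 | $2,606.59
8 | $2,606.59 | $156.92 | $852.00 | $1,911.51
9 | $1,911.51 | $156.92 | $852.00 | $1,216.43
10 | $1,216.43 | $156.92 | $852.00 | $521.35
11 | $521.35 | $156.92 | $678.27 | $0.00

$678.27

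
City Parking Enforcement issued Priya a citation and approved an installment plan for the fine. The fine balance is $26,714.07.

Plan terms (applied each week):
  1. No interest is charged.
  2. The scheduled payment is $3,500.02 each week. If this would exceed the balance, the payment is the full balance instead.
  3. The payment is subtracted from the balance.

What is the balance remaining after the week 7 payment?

$2,213.93

# | Opening | Payment | End bal
1 | $26,714.07 | $3,500.02 | $23,214.05
2 | $23,214.05 | $3,500.02 | $19,714.03
3 | $19,714.03 | $3,500.02 | $16,214.01
4 | $16,214.01 | $3,500.02 | $12,713.99
5 | $12,713.99 | $3,500.02 | $9,213.97
6 | $9,213.97 | $3,500.02 | $5,713.95
7 | $5,713.95 | $3,500.02 | $2,213.93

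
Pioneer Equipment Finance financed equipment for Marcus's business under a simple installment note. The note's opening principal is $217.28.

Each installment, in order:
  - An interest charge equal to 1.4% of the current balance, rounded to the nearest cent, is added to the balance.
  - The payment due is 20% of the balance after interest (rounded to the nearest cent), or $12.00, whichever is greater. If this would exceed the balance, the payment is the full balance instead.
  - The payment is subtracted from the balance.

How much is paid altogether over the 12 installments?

$231.57

# | Opening | Interest | Payment | End bal
1 | $217.28 | $3.04 | $44.06 | $176.26
2 | $176.26 | $2.47 | $35.75 | $142.98
3 | $142.98 | $2.00 | $29.00 | $115.98
4 | $115.98 | $1.62 | $23.52 | $94.08
5 | $94.08 | $1.32 | $19.08 | $76.32
6 | $76.32 | $1.07 | $15.48 | $61.91
7 | $61.91 | $0.87 | $12.56 | $50.22
8 | $50.22 | $0.70 | $12.00 | $38.92
9 | $38.92 | $0.54 | $12.00 | $27.46
10 | $27.46 | $0.38 | $12.00 | $15.84
11 | $15.84 | $0.22 | $12.00 | $4.06
12 | $4.06 | $0.06 | $4.12 | $0.00
Total paid: $231.57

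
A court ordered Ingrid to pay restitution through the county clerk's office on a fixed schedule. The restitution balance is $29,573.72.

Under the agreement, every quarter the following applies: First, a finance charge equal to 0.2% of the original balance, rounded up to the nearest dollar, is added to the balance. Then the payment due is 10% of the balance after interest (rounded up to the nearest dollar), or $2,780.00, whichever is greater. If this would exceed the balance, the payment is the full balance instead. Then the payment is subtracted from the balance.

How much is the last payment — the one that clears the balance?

Quarter 1: $29,573.72 +$60.00 interest = $29,633.72; pay $2,964.00 → $26,669.72
Quarter 2: $26,669.72 +$60.00 interest = $26,729.72; pay $2,780.00 → $23,949.72
Quarter 3: $23,949.72 +$60.00 interest = $24,009.72; pay $2,780.00 → $21,229.72
Quarter 4: $21,229.72 +$60.00 interest = $21,289.72; pay $2,780.00 → $18,509.72
Quarter 5: $18,509.72 +$60.00 interest = $18,569.72; pay $2,780.00 → $15,789.72
Quarter 6: $15,789.72 +$60.00 interest = $15,849.72; pay $2,780.00 → $13,069.72
Quarter 7: $13,069.72 +$60.00 interest = $13,129.72; pay $2,780.00 → $10,349.72
Quarter 8: $10,349.72 +$60.00 interest = $10,409.72; pay $2,780.00 → $7,629.72
Quarter 9: $7,629.72 +$60.00 interest = $7,689.72; pay $2,780.00 → $4,909.72
Quarter 10: $4,909.72 +$60.00 interest = $4,969.72; pay $2,780.00 → $2,189.72
Quarter 11: $2,189.72 +$60.00 interest = $2,249.72; pay $2,249.72 → $0.00

$2,249.72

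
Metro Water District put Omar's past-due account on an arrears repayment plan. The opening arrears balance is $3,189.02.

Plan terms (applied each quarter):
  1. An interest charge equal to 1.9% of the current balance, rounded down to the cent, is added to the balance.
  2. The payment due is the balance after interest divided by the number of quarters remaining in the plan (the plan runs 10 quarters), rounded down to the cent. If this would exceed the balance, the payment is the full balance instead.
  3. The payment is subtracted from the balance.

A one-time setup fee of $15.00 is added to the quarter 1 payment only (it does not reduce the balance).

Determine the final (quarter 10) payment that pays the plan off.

Quarter 1: $3,189.02 +$60.59 interest = $3,249.61; pay $324.96 (+ $15.00 fee) → $2,924.65
Quarter 2: $2,924.65 +$55.56 interest = $2,980.21; pay $331.13 → $2,649.08
Quarter 3: $2,649.08 +$50.33 interest = $2,699.41; pay $337.42 → $2,361.99
Quarter 4: $2,361.99 +$44.87 interest = $2,406.86; pay $343.83 → $2,063.03
Quarter 5: $2,063.03 +$39.19 interest = $2,102.22; pay $350.37 → $1,751.85
Quarter 6: $1,751.85 +$33.28 interest = $1,785.13; pay $357.02 → $1,428.11
Quarter 7: $1,428.11 +$27.13 interest = $1,455.24; pay $363.81 → $1,091.43
Quarter 8: $1,091.43 +$20.73 interest = $1,112.16; pay $370.72 → $741.44
Quarter 9: $741.44 +$14.08 interest = $755.52; pay $377.76 → $377.76
Quarter 10: $377.76 +$7.17 interest = $384.93; pay $384.93 → $0.00

$384.93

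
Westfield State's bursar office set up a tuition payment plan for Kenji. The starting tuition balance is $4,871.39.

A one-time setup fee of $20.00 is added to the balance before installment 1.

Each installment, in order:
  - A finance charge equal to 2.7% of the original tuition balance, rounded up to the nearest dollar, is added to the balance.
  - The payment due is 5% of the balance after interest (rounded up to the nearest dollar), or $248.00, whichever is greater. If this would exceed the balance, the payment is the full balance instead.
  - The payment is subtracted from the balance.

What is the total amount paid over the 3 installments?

Installment 1: opening $4,891.39; interest $132.00 → $5,023.39; payment $252.00; balance $4,771.39
Installment 2: opening $4,771.39; interest $132.00 → $4,903.39; payment $248.00; balance $4,655.39
Installment 3: opening $4,655.39; interest $132.00 → $4,787.39; payment $248.00; balance $4,539.39
Total paid: $748.00

$748.00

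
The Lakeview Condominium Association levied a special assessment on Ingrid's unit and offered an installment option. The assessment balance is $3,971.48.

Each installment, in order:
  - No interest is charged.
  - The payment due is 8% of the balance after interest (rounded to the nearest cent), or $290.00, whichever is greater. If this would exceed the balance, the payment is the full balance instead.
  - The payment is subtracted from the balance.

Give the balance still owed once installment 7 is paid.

Installment 1: opening $3,971.48; payment $317.72; balance $3,653.76
Installment 2: opening $3,653.76; payment $292.30; balance $3,361.46
Installment 3: opening $3,361.46; payment $290.00; balance $3,071.46
Installment 4: opening $3,071.46; payment $290.00; balance $2,781.46
Installment 5: opening $2,781.46; payment $290.00; balance $2,491.46
Installment 6: opening $2,491.46; payment $290.00; balance $2,201.46
Installment 7: opening $2,201.46; payment $290.00; balance $1,911.46

$1,911.46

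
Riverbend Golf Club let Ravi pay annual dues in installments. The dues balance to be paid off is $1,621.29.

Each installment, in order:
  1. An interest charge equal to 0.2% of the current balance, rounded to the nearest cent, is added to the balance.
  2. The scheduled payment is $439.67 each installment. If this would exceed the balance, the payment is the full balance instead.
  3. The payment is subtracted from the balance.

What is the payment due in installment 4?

Installment 1: $1,621.29 +$3.24 interest = $1,624.53; pay $439.67 → $1,184.86
Installment 2: $1,184.86 +$2.37 interest = $1,187.23; pay $439.67 → $747.56
Installment 3: $747.56 +$1.50 interest = $749.06; pay $439.67 → $309.39
Installment 4: $309.39 +$0.62 interest = $310.01; pay $310.01 → $0.00

$310.01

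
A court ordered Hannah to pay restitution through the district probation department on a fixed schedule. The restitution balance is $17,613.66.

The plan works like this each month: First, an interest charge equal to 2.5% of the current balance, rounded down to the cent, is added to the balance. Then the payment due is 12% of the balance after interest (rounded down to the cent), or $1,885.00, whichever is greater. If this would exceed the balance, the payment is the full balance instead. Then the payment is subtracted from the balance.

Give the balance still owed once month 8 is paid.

Month 1: $17,613.66 +$440.34 interest = $18,054.00; pay $2,166.48 → $15,887.52
Month 2: $15,887.52 +$397.18 interest = $16,284.70; pay $1,954.16 → $14,330.54
Month 3: $14,330.54 +$358.26 interest = $14,688.80; pay $1,885.00 → $12,803.80
Month 4: $12,803.80 +$320.09 interest = $13,123.89; pay $1,885.00 → $11,238.89
Month 5: $11,238.89 +$280.97 interest = $11,519.86; pay $1,885.00 → $9,634.86
Month 6: $9,634.86 +$240.87 interest = $9,875.73; pay $1,885.00 → $7,990.73
Month 7: $7,990.73 +$199.76 interest = $8,190.49; pay $1,885.00 → $6,305.49
Month 8: $6,305.49 +$157.63 interest = $6,463.12; pay $1,885.00 → $4,578.12

$4,578.12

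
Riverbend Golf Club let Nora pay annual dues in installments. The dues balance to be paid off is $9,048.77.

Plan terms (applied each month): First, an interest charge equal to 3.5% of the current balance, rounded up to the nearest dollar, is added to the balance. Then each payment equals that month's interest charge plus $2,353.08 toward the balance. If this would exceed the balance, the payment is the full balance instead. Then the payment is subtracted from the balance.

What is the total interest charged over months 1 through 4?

Month 1: $9,048.77 +$317.00 interest = $9,365.77; pay $2,670.08 → $6,695.69
Month 2: $6,695.69 +$235.00 interest = $6,930.69; pay $2,588.08 → $4,342.61
Month 3: $4,342.61 +$152.00 interest = $4,494.61; pay $2,505.08 → $1,989.53
Month 4: $1,989.53 +$70.00 interest = $2,059.53; pay $2,059.53 → $0.00
Total interest: $317.00 + $235.00 + $152.00 + $70.00 = $774.00

$774.00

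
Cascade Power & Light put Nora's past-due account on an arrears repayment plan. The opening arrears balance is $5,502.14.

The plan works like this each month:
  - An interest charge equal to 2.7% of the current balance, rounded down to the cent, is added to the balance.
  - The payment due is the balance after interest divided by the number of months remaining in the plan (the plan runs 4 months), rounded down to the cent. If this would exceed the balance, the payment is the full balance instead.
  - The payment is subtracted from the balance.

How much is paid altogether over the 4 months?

$5,883.67

# | Opening | Interest | Payment | End bal
1 | $5,502.14 | $148.55 | $1,412.67 | $4,238.02
2 | $4,238.02 | $114.42 | $1,450.81 | $2,901.63
3 | $2,901.63 | $78.34 | $1,489.98 | $1,489.99
4 | $1,489.99 | $40.22 | $1,530.21 | $0.00
Total paid: $5,883.67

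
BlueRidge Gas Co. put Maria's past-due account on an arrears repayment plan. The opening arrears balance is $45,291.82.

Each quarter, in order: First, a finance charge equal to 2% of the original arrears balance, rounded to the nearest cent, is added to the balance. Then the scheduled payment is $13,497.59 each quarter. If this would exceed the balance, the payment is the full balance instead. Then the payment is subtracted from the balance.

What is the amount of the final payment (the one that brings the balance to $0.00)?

Quarter 1: opening $45,291.82; interest $905.84 → $46,197.66; payment $13,497.59; balance $32,700.07
Quarter 2: opening $32,700.07; interest $905.84 → $33,605.91; payment $13,497.59; balance $20,108.32
Quarter 3: opening $20,108.32; interest $905.84 → $21,014.16; payment $13,497.59; balance $7,516.57
Quarter 4: opening $7,516.57; interest $905.84 → $8,422.41; payment $8,422.41; balance $0.00

$8,422.41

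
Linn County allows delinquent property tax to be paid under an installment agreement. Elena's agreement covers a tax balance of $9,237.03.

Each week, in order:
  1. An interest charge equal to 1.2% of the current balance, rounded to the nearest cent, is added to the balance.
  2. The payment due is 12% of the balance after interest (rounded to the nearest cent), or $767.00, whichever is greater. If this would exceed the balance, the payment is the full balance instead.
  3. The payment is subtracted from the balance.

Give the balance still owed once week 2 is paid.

# | Opening | Interest | Payment | End bal
1 | $9,237.03 | $110.84 | $1,121.74 | $8,226.13
2 | $8,226.13 | $98.71 | $998.98 | $7,325.86

$7,325.86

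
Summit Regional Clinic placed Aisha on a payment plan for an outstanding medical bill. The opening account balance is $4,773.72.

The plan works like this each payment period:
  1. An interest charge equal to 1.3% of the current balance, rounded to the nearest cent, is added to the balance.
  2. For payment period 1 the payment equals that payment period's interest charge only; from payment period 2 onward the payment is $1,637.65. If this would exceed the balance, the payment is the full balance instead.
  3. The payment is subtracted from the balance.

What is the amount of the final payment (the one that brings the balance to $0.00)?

$1,622.89

Payment period 1: opening $4,773.72; interest $62.06 → $4,835.78; payment $62.06; balance $4,773.72
Payment period 2: opening $4,773.72; interest $62.06 → $4,835.78; payment $1,637.65; balance $3,198.13
Payment period 3: opening $3,198.13; interest $41.58 → $3,239.71; payment $1,637.65; balance $1,602.06
Payment period 4: opening $1,602.06; interest $20.83 → $1,622.89; payment $1,622.89; balance $0.00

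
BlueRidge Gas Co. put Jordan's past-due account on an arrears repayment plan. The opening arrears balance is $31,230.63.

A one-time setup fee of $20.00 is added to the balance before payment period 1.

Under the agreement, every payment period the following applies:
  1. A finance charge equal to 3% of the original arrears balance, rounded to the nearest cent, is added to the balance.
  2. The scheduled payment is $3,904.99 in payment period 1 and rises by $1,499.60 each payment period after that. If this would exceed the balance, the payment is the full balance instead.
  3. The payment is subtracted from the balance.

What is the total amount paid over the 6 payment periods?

$36,872.15

Payment period 1: opening $31,250.63; interest $936.92 → $32,187.55; payment $3,904.99; balance $28,282.56
Payment period 2: opening $28,282.56; interest $936.92 → $29,219.48; payment $5,404.59; balance $23,814.89
Payment period 3: opening $23,814.89; interest $936.92 → $24,751.81; payment $6,904.19; balance $17,847.62
Payment period 4: opening $17,847.62; interest $936.92 → $18,784.54; payment $8,403.79; balance $10,380.75
Payment period 5: opening $10,380.75; interest $936.92 → $11,317.67; payment $9,903.39; balance $1,414.28
Payment period 6: opening $1,414.28; interest $936.92 → $2,351.20; payment $2,351.20; balance $0.00
Total paid: $36,872.15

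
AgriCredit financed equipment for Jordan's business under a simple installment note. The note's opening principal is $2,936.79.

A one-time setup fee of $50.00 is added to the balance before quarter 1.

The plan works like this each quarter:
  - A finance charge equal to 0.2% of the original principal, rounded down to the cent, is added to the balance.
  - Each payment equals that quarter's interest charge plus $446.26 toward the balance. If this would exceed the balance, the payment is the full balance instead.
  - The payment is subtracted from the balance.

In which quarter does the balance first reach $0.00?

Quarter 1: opening $2,986.79; interest $5.87 → $2,992.66; payment $452.13; balance $2,540.53
Quarter 2: opening $2,540.53; interest $5.87 → $2,546.40; payment $452.13; balance $2,094.27
Quarter 3: opening $2,094.27; interest $5.87 → $2,100.14; payment $452.13; balance $1,648.01
Quarter 4: opening $1,648.01; interest $5.87 → $1,653.88; payment $452.13; balance $1,201.75
Quarter 5: opening $1,201.75; interest $5.87 → $1,207.62; payment $452.13; balance $755.49
Quarter 6: opening $755.49; interest $5.87 → $761.36; payment $452.13; balance $309.23
Quarter 7: opening $309.23; interest $5.87 → $315.10; payment $315.10; balance $0.00
Balance reaches $0.00 in quarter 7.

7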